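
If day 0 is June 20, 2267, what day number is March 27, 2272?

1742

Jun 20, 2267 → Jun 20, 2268: 366 days (Feb 29, 2268 is in that span).
Jun 20, 2268 → Jun 20, 2269: 365 days.
Jun 20, 2269 → Jun 20, 2270: 365 days.
Jun 20, 2270 → Jun 20, 2271: 365 days.
Jun 20, 2271 → Jul 20, 2271: 30 days (June has 30).
Jul 20, 2271 → Aug 20, 2271: 31 days (July has 31).
Aug 20, 2271 → Sep 20, 2271: 31 days (August has 31).
Sep 20, 2271 → Oct 20, 2271: 30 days (September has 30).
Oct 20, 2271 → Nov 20, 2271: 31 days (October has 31).
Nov 20, 2271 → Dec 20, 2271: 30 days (November has 30).
Dec 20, 2271 → Jan 20, 2272: 31 days (December has 31).
Jan 20, 2272 → Feb 20, 2272: 31 days (January has 31).
Feb 20, 2272 → Mar 20, 2272: 29 days (February has 29).
Mar 20, 2272 → Mar 27, 2272: 7 days.
Total: 1742 days.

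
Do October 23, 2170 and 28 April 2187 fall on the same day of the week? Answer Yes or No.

From Oct 23, 2170 to Apr 28, 2187 is 6031 days.
6031 mod 7 = 4, so they are different weekdays.
(Oct 23, 2170 is a Tuesday; Apr 28, 2187 is a Saturday.)

No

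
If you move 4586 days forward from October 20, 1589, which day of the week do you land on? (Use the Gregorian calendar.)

Saturday

Oct 20, 1589 is a Friday.
4586 mod 7 = 1, so 4586 days after a Friday is Friday + 1 = Saturday.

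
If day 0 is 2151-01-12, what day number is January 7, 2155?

1456

Jan 12, 2151 → Jan 12, 2152: 365 days.
Jan 12, 2152 → Jan 12, 2153: 366 days (Feb 29, 2152 is in that span).
Jan 12, 2153 → Jan 12, 2154: 365 days.
Jan 12, 2154 → Feb 12, 2154: 31 days (January has 31).
Feb 12, 2154 → Mar 12, 2154: 28 days (February has 28).
Mar 12, 2154 → Apr 12, 2154: 31 days (March has 31).
Apr 12, 2154 → May 12, 2154: 30 days (April has 30).
May 12, 2154 → Jun 12, 2154: 31 days (May has 31).
Jun 12, 2154 → Jul 12, 2154: 30 days (June has 30).
Jul 12, 2154 → Aug 12, 2154: 31 days (July has 31).
Aug 12, 2154 → Sep 12, 2154: 31 days (August has 31).
Sep 12, 2154 → Oct 12, 2154: 30 days (September has 30).
Oct 12, 2154 → Nov 12, 2154: 31 days (October has 31).
Nov 12, 2154 → Dec 12, 2154: 30 days (November has 30).
Dec 12, 2154 → Jan 7, 2155: 26 days.
Total: 1456 days.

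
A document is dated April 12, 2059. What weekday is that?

Saturday

Doomsday rule: the anchor day for the 2000s is Tuesday. For year 59: 59÷12 = 4 r 11, and 11÷4 = 2, so 4+11+2 = 17.
Tuesday + 17 ≡ Friday — that's 2059's doomsday.
In April the doomsday date is Apr 4.
Apr 12 is 8 days after Apr 4; 8 mod 7 = 1, so Friday + 1 = Saturday.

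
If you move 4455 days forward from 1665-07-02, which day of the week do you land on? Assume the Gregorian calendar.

Sunday

First find the weekday of Jul 2, 1665. Doomsday rule: the anchor day for the 1600s is Tuesday. For year 65: 65÷12 = 5 r 5, and 5÷4 = 1, so 5+5+1 = 11.
Tuesday + 11 ≡ Saturday — that's 1665's doomsday.
In July the doomsday date is Jul 11.
Jul 2 is 9 days before Jul 11; 9 mod 7 = 2, so Saturday − 2 = Thursday.
4455 mod 7 = 3, so 4455 days after a Thursday is Thursday + 3 = Sunday.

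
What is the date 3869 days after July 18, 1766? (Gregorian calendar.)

February 19, 1777

+365 (one year) → Jul 18, 1767 (3504 left).
+366 (one year; includes Feb 29, 1768) → Jul 18, 1768 (3138 left).
+365 (one year) → Jul 18, 1769 (2773 left).
+365 (one year) → Jul 18, 1770 (2408 left).
+365 (one year) → Jul 18, 1771 (2043 left).
+366 (one year; includes Feb 29, 1772) → Jul 18, 1772 (1677 left).
+365 (one year) → Jul 18, 1773 (1312 left).
+365 (one year) → Jul 18, 1774 (947 left).
+365 (one year) → Jul 18, 1775 (582 left).
+366 (one year; includes Feb 29, 1776) → Jul 18, 1776 (216 left).
Jul has 31 days: +14 → Aug 1, 1776 (202 left).
Aug has 31 days: +31 → Sep 1, 1776 (171 left).
Sep has 30 days: +30 → Oct 1, 1776 (141 left).
Oct has 31 days: +31 → Nov 1, 1776 (110 left).
Nov has 30 days: +30 → Dec 1, 1776 (80 left).
Dec has 31 days: +31 → Jan 1, 1777 (49 left).
Jan has 31 days: +31 → Feb 1, 1777 (18 left).
+18 → Feb 19, 1777.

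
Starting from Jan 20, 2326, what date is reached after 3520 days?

September 10, 2335

+365 (one year) → Jan 20, 2327 (3155 left).
+365 (one year) → Jan 20, 2328 (2790 left).
+366 (one year; includes Feb 29, 2328) → Jan 20, 2329 (2424 left).
+365 (one year) → Jan 20, 2330 (2059 left).
+365 (one year) → Jan 20, 2331 (1694 left).
+365 (one year) → Jan 20, 2332 (1329 left).
+366 (one year; includes Feb 29, 2332) → Jan 20, 2333 (963 left).
+365 (one year) → Jan 20, 2334 (598 left).
+365 (one year) → Jan 20, 2335 (233 left).
Jan has 31 days: +12 → Feb 1, 2335 (221 left).
Feb has 28 days: +28 → Mar 1, 2335 (193 left).
Mar has 31 days: +31 → Apr 1, 2335 (162 left).
Apr has 30 days: +30 → May 1, 2335 (132 left).
May has 31 days: +31 → Jun 1, 2335 (101 left).
Jun has 30 days: +30 → Jul 1, 2335 (71 left).
Jul has 31 days: +31 → Aug 1, 2335 (40 left).
Aug has 31 days: +31 → Sep 1, 2335 (9 left).
+9 → Sep 10, 2335.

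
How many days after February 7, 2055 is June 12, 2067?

4508

Feb 7, 2055 → Feb 7, 2056: 365 days.
Feb 7, 2056 → Feb 7, 2057: 366 days (Feb 29, 2056 is in that span).
Feb 7, 2057 → Feb 7, 2058: 365 days.
Feb 7, 2058 → Feb 7, 2059: 365 days.
Feb 7, 2059 → Feb 7, 2060: 365 days.
Feb 7, 2060 → Feb 7, 2061: 366 days (Feb 29, 2060 is in that span).
Feb 7, 2061 → Feb 7, 2062: 365 days.
Feb 7, 2062 → Feb 7, 2063: 365 days.
Feb 7, 2063 → Feb 7, 2064: 365 days.
Feb 7, 2064 → Feb 7, 2065: 366 days (Feb 29, 2064 is in that span).
Feb 7, 2065 → Feb 7, 2066: 365 days.
Feb 7, 2066 → Feb 7, 2067: 365 days.
Feb 7, 2067 → Mar 7, 2067: 28 days (February has 28).
Mar 7, 2067 → Apr 7, 2067: 31 days (March has 31).
Apr 7, 2067 → May 7, 2067: 30 days (April has 30).
May 7, 2067 → Jun 7, 2067: 31 days (May has 31).
Jun 7, 2067 → Jun 12, 2067: 5 days.
Total: 4508 days.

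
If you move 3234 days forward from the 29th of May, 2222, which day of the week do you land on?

May 29, 2222 is a Wednesday.
3234 mod 7 = 0, so 3234 days after a Wednesday is Wednesday + 0 = Wednesday.

Wednesday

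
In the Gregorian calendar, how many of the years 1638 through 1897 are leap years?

Multiples of 4 in [1638,1897]: 65.
Of those, multiples of 100: 2 (not leap unless ÷400).
Multiples of 400: 0.
Leap years = 65 − 2 + 0 = 63.

63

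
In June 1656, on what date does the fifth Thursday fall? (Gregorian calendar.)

June 1, 1656 is a Thursday.
The first Thursday is therefore June 1 (same day).
The fifth Thursday is 1 + 4×7 = June 29.

June 29, 1656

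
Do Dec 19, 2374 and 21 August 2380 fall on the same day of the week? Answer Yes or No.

Yes

From Dec 19, 2374 to Aug 21, 2380 is 2072 days.
2072 mod 7 = 0, so they are the same weekday.
(Dec 19, 2374 is a Thursday; Aug 21, 2380 is a Thursday.)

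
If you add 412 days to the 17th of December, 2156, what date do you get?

February 2, 2158

+365 (one year) → Dec 17, 2157 (47 left).
Dec has 31 days: +15 → Jan 1, 2158 (32 left).
Jan has 31 days: +31 → Feb 1, 2158 (1 left).
+1 → Feb 2, 2158.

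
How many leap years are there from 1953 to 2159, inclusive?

50

Multiples of 4 in [1953,2159]: 51.
Of those, multiples of 100: 2 (not leap unless ÷400).
Multiples of 400: 1.
Leap years = 51 − 2 + 1 = 50.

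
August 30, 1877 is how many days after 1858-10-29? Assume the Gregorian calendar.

6880

Oct 29, 1858 → Oct 29, 1859: 365 days.
Oct 29, 1859 → Oct 29, 1860: 366 days (Feb 29, 1860 is in that span).
Oct 29, 1860 → Oct 29, 1861: 365 days.
Oct 29, 1861 → Oct 29, 1862: 365 days.
Oct 29, 1862 → Oct 29, 1863: 365 days.
Oct 29, 1863 → Oct 29, 1864: 366 days (Feb 29, 1864 is in that span).
Oct 29, 1864 → Oct 29, 1865: 365 days.
Oct 29, 1865 → Oct 29, 1866: 365 days.
Oct 29, 1866 → Oct 29, 1867: 365 days.
Oct 29, 1867 → Oct 29, 1868: 366 days (Feb 29, 1868 is in that span).
Oct 29, 1868 → Oct 29, 1869: 365 days.
Oct 29, 1869 → Oct 29, 1870: 365 days.
Oct 29, 1870 → Oct 29, 1871: 365 days.
Oct 29, 1871 → Oct 29, 1872: 366 days (Feb 29, 1872 is in that span).
Oct 29, 1872 → Oct 29, 1873: 365 days.
Oct 29, 1873 → Oct 29, 1874: 365 days.
Oct 29, 1874 → Oct 29, 1875: 365 days.
Oct 29, 1875 → Oct 29, 1876: 366 days (Feb 29, 1876 is in that span).
Oct 29, 1876 → Nov 29, 1876: 31 days (October has 31).
Nov 29, 1876 → Dec 29, 1876: 30 days (November has 30).
Dec 29, 1876 → Jan 29, 1877: 31 days (December has 31).
Jan 29, 1877 → Feb 28, 1877: 30 days (January has 31).
Feb 28, 1877 → Mar 28, 1877: 28 days (February has 28).
Mar 28, 1877 → Apr 28, 1877: 31 days (March has 31).
Apr 28, 1877 → May 28, 1877: 30 days (April has 30).
May 28, 1877 → Jun 28, 1877: 31 days (May has 31).
Jun 28, 1877 → Jul 28, 1877: 30 days (June has 30).
Jul 28, 1877 → Aug 28, 1877: 31 days (July has 31).
Aug 28, 1877 → Aug 30, 1877: 2 days.
Total: 6880 days.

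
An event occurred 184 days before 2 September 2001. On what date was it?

March 2, 2001

−2 → Aug 31, 2001 (end of Aug, 31 days; 182 left).
−31 → Jul 31, 2001 (end of Jul, 31 days; 151 left).
−31 → Jun 30, 2001 (end of Jun, 30 days; 120 left).
−30 → May 31, 2001 (end of May, 31 days; 90 left).
−31 → Apr 30, 2001 (end of Apr, 30 days; 59 left).
−30 → Mar 31, 2001 (end of Mar, 31 days; 29 left).
−29 → Mar 2, 2001.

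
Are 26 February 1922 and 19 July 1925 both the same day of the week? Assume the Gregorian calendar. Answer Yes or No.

Yes

From Feb 26, 1922 to Jul 19, 1925 is 1239 days.
1239 mod 7 = 0, so they are the same weekday.
(Feb 26, 1922 is a Sunday; Jul 19, 1925 is a Sunday.)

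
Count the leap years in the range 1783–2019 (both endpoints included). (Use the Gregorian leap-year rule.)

57

Multiples of 4 in [1783,2019]: 59.
Of those, multiples of 100: 3 (not leap unless ÷400).
Multiples of 400: 1.
Leap years = 59 − 3 + 1 = 57.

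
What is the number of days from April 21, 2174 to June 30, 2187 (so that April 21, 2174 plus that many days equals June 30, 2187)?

4818

Apr 21, 2174 → Apr 21, 2175: 365 days.
Apr 21, 2175 → Apr 21, 2176: 366 days (Feb 29, 2176 is in that span).
Apr 21, 2176 → Apr 21, 2177: 365 days.
Apr 21, 2177 → Apr 21, 2178: 365 days.
Apr 21, 2178 → Apr 21, 2179: 365 days.
Apr 21, 2179 → Apr 21, 2180: 366 days (Feb 29, 2180 is in that span).
Apr 21, 2180 → Apr 21, 2181: 365 days.
Apr 21, 2181 → Apr 21, 2182: 365 days.
Apr 21, 2182 → Apr 21, 2183: 365 days.
Apr 21, 2183 → Apr 21, 2184: 366 days (Feb 29, 2184 is in that span).
Apr 21, 2184 → Apr 21, 2185: 365 days.
Apr 21, 2185 → Apr 21, 2186: 365 days.
Apr 21, 2186 → Apr 21, 2187: 365 days.
Apr 21, 2187 → May 21, 2187: 30 days (April has 30).
May 21, 2187 → Jun 21, 2187: 31 days (May has 31).
Jun 21, 2187 → Jun 30, 2187: 9 days.
Total: 4818 days.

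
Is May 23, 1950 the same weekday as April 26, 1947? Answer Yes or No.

No

From Apr 26, 1947 to May 23, 1950 is 1123 days.
1123 mod 7 = 3, so they are different weekdays.
(Apr 26, 1947 is a Saturday; May 23, 1950 is a Tuesday.)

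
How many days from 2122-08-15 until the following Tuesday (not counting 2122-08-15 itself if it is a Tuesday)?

3

Aug 15, 2122 is a Saturday.
From Saturday to the next Tuesday is 3 days.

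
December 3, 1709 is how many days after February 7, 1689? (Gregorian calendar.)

Feb 7, 1689 → Feb 7, 1690: 365 days.
Feb 7, 1690 → Feb 7, 1691: 365 days.
Feb 7, 1691 → Feb 7, 1692: 365 days.
Feb 7, 1692 → Feb 7, 1693: 366 days (Feb 29, 1692 is in that span).
Feb 7, 1693 → Feb 7, 1694: 365 days.
Feb 7, 1694 → Feb 7, 1695: 365 days.
Feb 7, 1695 → Feb 7, 1696: 365 days.
Feb 7, 1696 → Feb 7, 1697: 366 days (Feb 29, 1696 is in that span).
Feb 7, 1697 → Feb 7, 1698: 365 days.
Feb 7, 1698 → Feb 7, 1699: 365 days.
Feb 7, 1699 → Feb 7, 1700: 365 days.
Feb 7, 1700 → Feb 7, 1701: 365 days.
Feb 7, 1701 → Feb 7, 1702: 365 days.
Feb 7, 1702 → Feb 7, 1703: 365 days.
Feb 7, 1703 → Feb 7, 1704: 365 days.
Feb 7, 1704 → Feb 7, 1705: 366 days (Feb 29, 1704 is in that span).
Feb 7, 1705 → Feb 7, 1706: 365 days.
Feb 7, 1706 → Feb 7, 1707: 365 days.
Feb 7, 1707 → Feb 7, 1708: 365 days.
Feb 7, 1708 → Feb 7, 1709: 366 days (Feb 29, 1708 is in that span).
Feb 7, 1709 → Mar 7, 1709: 28 days (February has 28).
Mar 7, 1709 → Apr 7, 1709: 31 days (March has 31).
Apr 7, 1709 → May 7, 1709: 30 days (April has 30).
May 7, 1709 → Jun 7, 1709: 31 days (May has 31).
Jun 7, 1709 → Jul 7, 1709: 30 days (June has 30).
Jul 7, 1709 → Aug 7, 1709: 31 days (July has 31).
Aug 7, 1709 → Sep 7, 1709: 31 days (August has 31).
Sep 7, 1709 → Oct 7, 1709: 30 days (September has 30).
Oct 7, 1709 → Nov 7, 1709: 31 days (October has 31).
Nov 7, 1709 → Dec 3, 1709: 26 days.
Total: 7603 days.

7603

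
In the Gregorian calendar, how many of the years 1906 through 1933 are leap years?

Multiples of 4 in [1906,1933]: 7.
Of those, multiples of 100: 0 (not leap unless ÷400).
Multiples of 400: 0.
Leap years = 7 − 0 + 0 = 7.

7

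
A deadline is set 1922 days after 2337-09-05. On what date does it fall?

+365 (one year) → Sep 5, 2338 (1557 left).
+365 (one year) → Sep 5, 2339 (1192 left).
+366 (one year; includes Feb 29, 2340) → Sep 5, 2340 (826 left).
+365 (one year) → Sep 5, 2341 (461 left).
+365 (one year) → Sep 5, 2342 (96 left).
Sep has 30 days: +26 → Oct 1, 2342 (70 left).
Oct has 31 days: +31 → Nov 1, 2342 (39 left).
Nov has 30 days: +30 → Dec 1, 2342 (9 left).
+9 → Dec 10, 2342.

December 10, 2342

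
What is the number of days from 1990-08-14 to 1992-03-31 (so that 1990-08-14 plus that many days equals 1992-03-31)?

Aug 14, 1990 → Aug 14, 1991: 365 days.
Aug 14, 1991 → Sep 14, 1991: 31 days (August has 31).
Sep 14, 1991 → Oct 14, 1991: 30 days (September has 30).
Oct 14, 1991 → Nov 14, 1991: 31 days (October has 31).
Nov 14, 1991 → Dec 14, 1991: 30 days (November has 30).
Dec 14, 1991 → Jan 14, 1992: 31 days (December has 31).
Jan 14, 1992 → Feb 14, 1992: 31 days (January has 31).
Feb 14, 1992 → Mar 14, 1992: 29 days (February has 29).
Mar 14, 1992 → Mar 31, 1992: 17 days.
Total: 595 days.

595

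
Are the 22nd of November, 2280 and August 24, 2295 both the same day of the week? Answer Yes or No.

From Nov 22, 2280 to Aug 24, 2295 is 5388 days.
5388 mod 7 = 5, so they are different weekdays.
(Nov 22, 2280 is a Monday; Aug 24, 2295 is a Saturday.)

No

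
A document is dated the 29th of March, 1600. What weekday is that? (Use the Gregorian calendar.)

Wednesday

Doomsday rule: the anchor day for the 1600s is Tuesday. For year 00: 0÷12 = 0 r 0, and 0÷4 = 0, so 0+0+0 = 0.
Tuesday + 0 ≡ Tuesday — that's 1600's doomsday.
In March the doomsday date is Mar 14.
Mar 29 is 15 days after Mar 14; 15 mod 7 = 1, so Tuesday + 1 = Wednesday.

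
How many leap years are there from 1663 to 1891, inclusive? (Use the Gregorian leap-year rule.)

55

Multiples of 4 in [1663,1891]: 57.
Of those, multiples of 100: 2 (not leap unless ÷400).
Multiples of 400: 0.
Leap years = 57 − 2 + 0 = 55.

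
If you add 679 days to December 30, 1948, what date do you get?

November 9, 1950

+365 (one year) → Dec 30, 1949 (314 left).
Dec has 31 days: +2 → Jan 1, 1950 (312 left).
Jan has 31 days: +31 → Feb 1, 1950 (281 left).
Feb has 28 days: +28 → Mar 1, 1950 (253 left).
Mar has 31 days: +31 → Apr 1, 1950 (222 left).
Apr has 30 days: +30 → May 1, 1950 (192 left).
May has 31 days: +31 → Jun 1, 1950 (161 left).
Jun has 30 days: +30 → Jul 1, 1950 (131 left).
Jul has 31 days: +31 → Aug 1, 1950 (100 left).
Aug has 31 days: +31 → Sep 1, 1950 (69 left).
Sep has 30 days: +30 → Oct 1, 1950 (39 left).
Oct has 31 days: +31 → Nov 1, 1950 (8 left).
+8 → Nov 9, 1950.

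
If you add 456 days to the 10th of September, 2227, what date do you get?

+366 (one year; includes Feb 29, 2228) → Sep 10, 2228 (90 left).
Sep has 30 days: +21 → Oct 1, 2228 (69 left).
Oct has 31 days: +31 → Nov 1, 2228 (38 left).
Nov has 30 days: +30 → Dec 1, 2228 (8 left).
+8 → Dec 9, 2228.

December 9, 2228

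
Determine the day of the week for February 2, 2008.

Doomsday rule: the anchor day for the 2000s is Tuesday. For year 08: 8÷12 = 0 r 8, and 8÷4 = 2, so 0+8+2 = 10.
Tuesday + 10 ≡ Friday — that's 2008's doomsday.
In February the doomsday date is Feb 29 (2008 is a leap year (divisible by 4)).
Feb 2 is 27 days before Feb 29; 27 mod 7 = 6, so Friday − 6 = Saturday.

Saturday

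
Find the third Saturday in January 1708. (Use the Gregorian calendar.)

January 1, 1708 is a Sunday.
The first Saturday is therefore January 7 (6 days later).
The third Saturday is 7 + 2×7 = January 21.

January 21, 1708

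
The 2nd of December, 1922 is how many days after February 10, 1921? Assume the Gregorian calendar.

Feb 10, 1921 → Feb 10, 1922: 365 days.
Feb 10, 1922 → Mar 10, 1922: 28 days (February has 28).
Mar 10, 1922 → Apr 10, 1922: 31 days (March has 31).
Apr 10, 1922 → May 10, 1922: 30 days (April has 30).
May 10, 1922 → Jun 10, 1922: 31 days (May has 31).
Jun 10, 1922 → Jul 10, 1922: 30 days (June has 30).
Jul 10, 1922 → Aug 10, 1922: 31 days (July has 31).
Aug 10, 1922 → Sep 10, 1922: 31 days (August has 31).
Sep 10, 1922 → Oct 10, 1922: 30 days (September has 30).
Oct 10, 1922 → Nov 10, 1922: 31 days (October has 31).
Nov 10, 1922 → Dec 2, 1922: 22 days.
Total: 660 days.

660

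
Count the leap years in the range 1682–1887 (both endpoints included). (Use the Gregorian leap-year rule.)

Multiples of 4 in [1682,1887]: 51.
Of those, multiples of 100: 2 (not leap unless ÷400).
Multiples of 400: 0.
Leap years = 51 − 2 + 0 = 49.

49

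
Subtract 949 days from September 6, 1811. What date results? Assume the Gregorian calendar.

−365 (one year) → Sep 6, 1810 (584 left).
−365 (one year) → Sep 6, 1809 (219 left).
−6 → Aug 31, 1809 (end of Aug, 31 days; 213 left).
−31 → Jul 31, 1809 (end of Jul, 31 days; 182 left).
−31 → Jun 30, 1809 (end of Jun, 30 days; 151 left).
−30 → May 31, 1809 (end of May, 31 days; 121 left).
−31 → Apr 30, 1809 (end of Apr, 30 days; 90 left).
−30 → Mar 31, 1809 (end of Mar, 31 days; 60 left).
−31 → Feb 28, 1809 (end of Feb, 28 days; 29 left).
−28 → Jan 31, 1809 (end of Jan, 31 days; 1 left).
−1 → Jan 30, 1809.

January 30, 1809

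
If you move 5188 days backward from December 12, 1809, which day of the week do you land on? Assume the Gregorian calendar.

Monday

First find the weekday of Dec 12, 1809. Doomsday rule: the anchor day for the 1800s is Friday. For year 09: 9÷12 = 0 r 9, and 9÷4 = 2, so 0+9+2 = 11.
Friday + 11 ≡ Tuesday — that's 1809's doomsday.
In December the doomsday date is Dec 12.
Dec 12 is the doomsday itself: Tuesday.
5188 mod 7 = 1, so 5188 days before a Tuesday is Tuesday − 1 = Monday.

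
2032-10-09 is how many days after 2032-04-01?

191

Apr 1, 2032 → May 1, 2032: 30 days (April has 30).
May 1, 2032 → Jun 1, 2032: 31 days (May has 31).
Jun 1, 2032 → Jul 1, 2032: 30 days (June has 30).
Jul 1, 2032 → Aug 1, 2032: 31 days (July has 31).
Aug 1, 2032 → Sep 1, 2032: 31 days (August has 31).
Sep 1, 2032 → Oct 1, 2032: 30 days (September has 30).
Oct 1, 2032 → Oct 9, 2032: 8 days.
Total: 191 days.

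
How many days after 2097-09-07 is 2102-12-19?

Sep 7, 2097 → Sep 7, 2098: 365 days.
Sep 7, 2098 → Sep 7, 2099: 365 days.
Sep 7, 2099 → Sep 7, 2100: 365 days.
Sep 7, 2100 → Sep 7, 2101: 365 days.
Sep 7, 2101 → Sep 7, 2102: 365 days.
Sep 7, 2102 → Oct 7, 2102: 30 days (September has 30).
Oct 7, 2102 → Nov 7, 2102: 31 days (October has 31).
Nov 7, 2102 → Dec 7, 2102: 30 days (November has 30).
Dec 7, 2102 → Dec 19, 2102: 12 days.
Total: 1928 days.

1928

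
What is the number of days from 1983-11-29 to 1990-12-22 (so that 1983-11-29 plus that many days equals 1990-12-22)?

Nov 29, 1983 → Nov 29, 1984: 366 days (Feb 29, 1984 is in that span).
Nov 29, 1984 → Nov 29, 1985: 365 days.
Nov 29, 1985 → Nov 29, 1986: 365 days.
Nov 29, 1986 → Nov 29, 1987: 365 days.
Nov 29, 1987 → Nov 29, 1988: 366 days (Feb 29, 1988 is in that span).
Nov 29, 1988 → Nov 29, 1989: 365 days.
Nov 29, 1989 → Dec 29, 1989: 30 days (November has 30).
Dec 29, 1989 → Jan 29, 1990: 31 days (December has 31).
Jan 29, 1990 → Feb 28, 1990: 30 days (January has 31).
Feb 28, 1990 → Mar 28, 1990: 28 days (February has 28).
Mar 28, 1990 → Apr 28, 1990: 31 days (March has 31).
Apr 28, 1990 → May 28, 1990: 30 days (April has 30).
May 28, 1990 → Jun 28, 1990: 31 days (May has 31).
Jun 28, 1990 → Jul 28, 1990: 30 days (June has 30).
Jul 28, 1990 → Aug 28, 1990: 31 days (July has 31).
Aug 28, 1990 → Sep 28, 1990: 31 days (August has 31).
Sep 28, 1990 → Oct 28, 1990: 30 days (September has 30).
Oct 28, 1990 → Nov 28, 1990: 31 days (October has 31).
Nov 28, 1990 → Dec 22, 1990: 24 days.
Total: 2580 days.

2580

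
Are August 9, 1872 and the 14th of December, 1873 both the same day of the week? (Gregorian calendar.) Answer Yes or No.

No

From Aug 9, 1872 to Dec 14, 1873 is 492 days.
492 mod 7 = 2, so they are different weekdays.
(Aug 9, 1872 is a Friday; Dec 14, 1873 is a Sunday.)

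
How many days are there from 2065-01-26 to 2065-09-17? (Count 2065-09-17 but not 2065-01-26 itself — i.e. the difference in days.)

234

Jan 26, 2065 → Feb 26, 2065: 31 days (January has 31).
Feb 26, 2065 → Mar 26, 2065: 28 days (February has 28).
Mar 26, 2065 → Apr 26, 2065: 31 days (March has 31).
Apr 26, 2065 → May 26, 2065: 30 days (April has 30).
May 26, 2065 → Jun 26, 2065: 31 days (May has 31).
Jun 26, 2065 → Jul 26, 2065: 30 days (June has 30).
Jul 26, 2065 → Aug 26, 2065: 31 days (July has 31).
Aug 26, 2065 → Sep 17, 2065: 22 days.
Total: 234 days.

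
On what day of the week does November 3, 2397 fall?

Doomsday rule: the anchor day for the 2300s is Wednesday. For year 97: 97÷12 = 8 r 1, and 1÷4 = 0, so 8+1+0 = 9.
Wednesday + 9 ≡ Friday — that's 2397's doomsday.
In November the doomsday date is Nov 7.
Nov 3 is 4 days before Nov 7; 4 mod 7 = 4, so Friday − 4 = Monday.

Monday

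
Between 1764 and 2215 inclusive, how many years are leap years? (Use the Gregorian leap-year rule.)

109

Multiples of 4 in [1764,2215]: 113.
Of those, multiples of 100: 5 (not leap unless ÷400).
Multiples of 400: 1.
Leap years = 113 − 5 + 1 = 109.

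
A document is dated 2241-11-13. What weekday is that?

Doomsday rule: the anchor day for the 2200s is Friday. For year 41: 41÷12 = 3 r 5, and 5÷4 = 1, so 3+5+1 = 9.
Friday + 9 ≡ Sunday — that's 2241's doomsday.
In November the doomsday date is Nov 7.
Nov 13 is 6 days after Nov 7; 6 mod 7 = 6, so Sunday + 6 = Saturday.

Saturday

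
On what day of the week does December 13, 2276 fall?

Wednesday

Doomsday rule: the anchor day for the 2200s is Friday. For year 76: 76÷12 = 6 r 4, and 4÷4 = 1, so 6+4+1 = 11.
Friday + 11 ≡ Tuesday — that's 2276's doomsday.
In December the doomsday date is Dec 12.
Dec 13 is 1 day after Dec 12; 1 mod 7 = 1, so Tuesday + 1 = Wednesday.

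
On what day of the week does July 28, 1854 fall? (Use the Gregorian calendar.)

January 1, 1854 is a Sunday.
Jan 1, 1854 → Feb 1, 1854: 31 days (January has 31).
Feb 1, 1854 → Mar 1, 1854: 28 days (February has 28).
Mar 1, 1854 → Apr 1, 1854: 31 days (March has 31).
Apr 1, 1854 → May 1, 1854: 30 days (April has 30).
May 1, 1854 → Jun 1, 1854: 31 days (May has 31).
Jun 1, 1854 → Jul 1, 1854: 30 days (June has 30).
Jul 1, 1854 → Jul 28, 1854: 27 days.
Total: 208 days.
208 mod 7 = 5, so Sunday + 5 = Friday.

Friday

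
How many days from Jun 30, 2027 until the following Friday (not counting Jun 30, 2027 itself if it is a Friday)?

Jun 30, 2027 is a Wednesday.
From Wednesday to the next Friday is 2 days.

2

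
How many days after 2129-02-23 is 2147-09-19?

Feb 23, 2129 → Feb 23, 2130: 365 days.
Feb 23, 2130 → Feb 23, 2131: 365 days.
Feb 23, 2131 → Feb 23, 2132: 365 days.
Feb 23, 2132 → Feb 23, 2133: 366 days (Feb 29, 2132 is in that span).
Feb 23, 2133 → Feb 23, 2134: 365 days.
Feb 23, 2134 → Feb 23, 2135: 365 days.
Feb 23, 2135 → Feb 23, 2136: 365 days.
Feb 23, 2136 → Feb 23, 2137: 366 days (Feb 29, 2136 is in that span).
Feb 23, 2137 → Feb 23, 2138: 365 days.
Feb 23, 2138 → Feb 23, 2139: 365 days.
Feb 23, 2139 → Feb 23, 2140: 365 days.
Feb 23, 2140 → Feb 23, 2141: 366 days (Feb 29, 2140 is in that span).
Feb 23, 2141 → Feb 23, 2142: 365 days.
Feb 23, 2142 → Feb 23, 2143: 365 days.
Feb 23, 2143 → Feb 23, 2144: 365 days.
Feb 23, 2144 → Feb 23, 2145: 366 days (Feb 29, 2144 is in that span).
Feb 23, 2145 → Feb 23, 2146: 365 days.
Feb 23, 2146 → Feb 23, 2147: 365 days.
Feb 23, 2147 → Mar 23, 2147: 28 days (February has 28).
Mar 23, 2147 → Apr 23, 2147: 31 days (March has 31).
Apr 23, 2147 → May 23, 2147: 30 days (April has 30).
May 23, 2147 → Jun 23, 2147: 31 days (May has 31).
Jun 23, 2147 → Jul 23, 2147: 30 days (June has 30).
Jul 23, 2147 → Aug 23, 2147: 31 days (July has 31).
Aug 23, 2147 → Sep 19, 2147: 27 days.
Total: 6782 days.

6782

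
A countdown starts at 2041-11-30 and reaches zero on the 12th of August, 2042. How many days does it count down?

255

Nov 30, 2041 → Dec 30, 2041: 30 days (November has 30).
Dec 30, 2041 → Jan 30, 2042: 31 days (December has 31).
Jan 30, 2042 → Feb 28, 2042: 29 days (January has 31).
Feb 28, 2042 → Mar 28, 2042: 28 days (February has 28).
Mar 28, 2042 → Apr 28, 2042: 31 days (March has 31).
Apr 28, 2042 → May 28, 2042: 30 days (April has 30).
May 28, 2042 → Jun 28, 2042: 31 days (May has 31).
Jun 28, 2042 → Jul 28, 2042: 30 days (June has 30).
Jul 28, 2042 → Aug 12, 2042: 15 days.
Total: 255 days.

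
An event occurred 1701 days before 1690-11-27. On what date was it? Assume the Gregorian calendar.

April 1, 1686

−365 (one year) → Nov 27, 1689 (1336 left).
−365 (one year) → Nov 27, 1688 (971 left).
−366 (one year; includes Feb 29, 1688) → Nov 27, 1687 (605 left).
−365 (one year) → Nov 27, 1686 (240 left).
−27 → Oct 31, 1686 (end of Oct, 31 days; 213 left).
−31 → Sep 30, 1686 (end of Sep, 30 days; 182 left).
−30 → Aug 31, 1686 (end of Aug, 31 days; 152 left).
−31 → Jul 31, 1686 (end of Jul, 31 days; 121 left).
−31 → Jun 30, 1686 (end of Jun, 30 days; 90 left).
−30 → May 31, 1686 (end of May, 31 days; 60 left).
−31 → Apr 30, 1686 (end of Apr, 30 days; 29 left).
−29 → Apr 1, 1686.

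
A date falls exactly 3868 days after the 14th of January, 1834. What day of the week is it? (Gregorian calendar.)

Saturday

Jan 14, 1834 is a Tuesday.
3868 mod 7 = 4, so 3868 days after a Tuesday is Tuesday + 4 = Saturday.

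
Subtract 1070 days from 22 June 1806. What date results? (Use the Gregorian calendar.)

−365 (one year) → Jun 22, 1805 (705 left).
−365 (one year) → Jun 22, 1804 (340 left).
−22 → May 31, 1804 (end of May, 31 days; 318 left).
−31 → Apr 30, 1804 (end of Apr, 30 days; 287 left).
−30 → Mar 31, 1804 (end of Mar, 31 days; 257 left).
−31 → Feb 29, 1804 (end of Feb, 29 days; 226 left).
−29 → Jan 31, 1804 (end of Jan, 31 days; 197 left).
−31 → Dec 31, 1803 (end of Dec, 31 days; 166 left).
−31 → Nov 30, 1803 (end of Nov, 30 days; 135 left).
−30 → Oct 31, 1803 (end of Oct, 31 days; 105 left).
−31 → Sep 30, 1803 (end of Sep, 30 days; 74 left).
−30 → Aug 31, 1803 (end of Aug, 31 days; 44 left).
−31 → Jul 31, 1803 (end of Jul, 31 days; 13 left).
−13 → Jul 18, 1803.

July 18, 1803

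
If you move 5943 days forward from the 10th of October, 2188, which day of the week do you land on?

Oct 10, 2188 is a Friday.
5943 mod 7 = 0, so 5943 days after a Friday is Friday + 0 = Friday.

Friday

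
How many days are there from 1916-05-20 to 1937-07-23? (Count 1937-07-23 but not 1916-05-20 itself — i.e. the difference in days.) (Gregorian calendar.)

7734

May 20, 1916 → May 20, 1917: 365 days.
May 20, 1917 → May 20, 1918: 365 days.
May 20, 1918 → May 20, 1919: 365 days.
May 20, 1919 → May 20, 1920: 366 days (Feb 29, 1920 is in that span).
May 20, 1920 → May 20, 1921: 365 days.
May 20, 1921 → May 20, 1922: 365 days.
May 20, 1922 → May 20, 1923: 365 days.
May 20, 1923 → May 20, 1924: 366 days (Feb 29, 1924 is in that span).
May 20, 1924 → May 20, 1925: 365 days.
May 20, 1925 → May 20, 1926: 365 days.
May 20, 1926 → May 20, 1927: 365 days.
May 20, 1927 → May 20, 1928: 366 days (Feb 29, 1928 is in that span).
May 20, 1928 → May 20, 1929: 365 days.
May 20, 1929 → May 20, 1930: 365 days.
May 20, 1930 → May 20, 1931: 365 days.
May 20, 1931 → May 20, 1932: 366 days (Feb 29, 1932 is in that span).
May 20, 1932 → May 20, 1933: 365 days.
May 20, 1933 → May 20, 1934: 365 days.
May 20, 1934 → May 20, 1935: 365 days.
May 20, 1935 → May 20, 1936: 366 days (Feb 29, 1936 is in that span).
May 20, 1936 → May 20, 1937: 365 days.
May 20, 1937 → Jun 20, 1937: 31 days (May has 31).
Jun 20, 1937 → Jul 20, 1937: 30 days (June has 30).
Jul 20, 1937 → Jul 23, 1937: 3 days.
Total: 7734 days.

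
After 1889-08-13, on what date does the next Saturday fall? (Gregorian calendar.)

Aug 13, 1889 is a Tuesday.
From Tuesday to the next Saturday is 4 days.
Aug 13, 1889 + 4 = Aug 17, 1889.

August 17, 1889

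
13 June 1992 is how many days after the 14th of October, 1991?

243

Oct 14, 1991 → Nov 14, 1991: 31 days (October has 31).
Nov 14, 1991 → Dec 14, 1991: 30 days (November has 30).
Dec 14, 1991 → Jan 14, 1992: 31 days (December has 31).
Jan 14, 1992 → Feb 14, 1992: 31 days (January has 31).
Feb 14, 1992 → Mar 14, 1992: 29 days (February has 29).
Mar 14, 1992 → Apr 14, 1992: 31 days (March has 31).
Apr 14, 1992 → May 14, 1992: 30 days (April has 30).
May 14, 1992 → Jun 13, 1992: 30 days.
Total: 243 days.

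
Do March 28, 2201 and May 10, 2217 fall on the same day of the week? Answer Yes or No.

From Mar 28, 2201 to May 10, 2217 is 5887 days.
5887 mod 7 = 0, so they are the same weekday.
(Mar 28, 2201 is a Saturday; May 10, 2217 is a Saturday.)

Yes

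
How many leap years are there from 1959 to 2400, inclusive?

Multiples of 4 in [1959,2400]: 111.
Of those, multiples of 100: 5 (not leap unless ÷400).
Multiples of 400: 2.
Leap years = 111 − 5 + 2 = 108.

108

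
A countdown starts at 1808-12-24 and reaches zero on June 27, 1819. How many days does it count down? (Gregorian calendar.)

3837

Dec 24, 1808 → Dec 24, 1809: 365 days.
Dec 24, 1809 → Dec 24, 1810: 365 days.
Dec 24, 1810 → Dec 24, 1811: 365 days.
Dec 24, 1811 → Dec 24, 1812: 366 days (Feb 29, 1812 is in that span).
Dec 24, 1812 → Dec 24, 1813: 365 days.
Dec 24, 1813 → Dec 24, 1814: 365 days.
Dec 24, 1814 → Dec 24, 1815: 365 days.
Dec 24, 1815 → Dec 24, 1816: 366 days (Feb 29, 1816 is in that span).
Dec 24, 1816 → Dec 24, 1817: 365 days.
Dec 24, 1817 → Dec 24, 1818: 365 days.
Dec 24, 1818 → Jan 24, 1819: 31 days (December has 31).
Jan 24, 1819 → Feb 24, 1819: 31 days (January has 31).
Feb 24, 1819 → Mar 24, 1819: 28 days (February has 28).
Mar 24, 1819 → Apr 24, 1819: 31 days (March has 31).
Apr 24, 1819 → May 24, 1819: 30 days (April has 30).
May 24, 1819 → Jun 24, 1819: 31 days (May has 31).
Jun 24, 1819 → Jun 27, 1819: 3 days.
Total: 3837 days.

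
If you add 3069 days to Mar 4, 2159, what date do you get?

+366 (one year; includes Feb 29, 2160) → Mar 4, 2160 (2703 left).
+365 (one year) → Mar 4, 2161 (2338 left).
+365 (one year) → Mar 4, 2162 (1973 left).
+365 (one year) → Mar 4, 2163 (1608 left).
+366 (one year; includes Feb 29, 2164) → Mar 4, 2164 (1242 left).
+365 (one year) → Mar 4, 2165 (877 left).
+365 (one year) → Mar 4, 2166 (512 left).
+365 (one year) → Mar 4, 2167 (147 left).
Mar has 31 days: +28 → Apr 1, 2167 (119 left).
Apr has 30 days: +30 → May 1, 2167 (89 left).
May has 31 days: +31 → Jun 1, 2167 (58 left).
Jun has 30 days: +30 → Jul 1, 2167 (28 left).
+28 → Jul 29, 2167.

July 29, 2167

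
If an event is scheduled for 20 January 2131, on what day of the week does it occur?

Saturday

January 1, 2131 is a Monday.
Jan 1, 2131 → Jan 20, 2131: 19 days.
Total: 19 days.
19 mod 7 = 5, so Monday + 5 = Saturday.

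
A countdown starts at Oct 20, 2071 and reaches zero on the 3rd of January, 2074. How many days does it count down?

Oct 20, 2071 → Oct 20, 2072: 366 days (Feb 29, 2072 is in that span).
Oct 20, 2072 → Oct 20, 2073: 365 days.
Oct 20, 2073 → Nov 20, 2073: 31 days (October has 31).
Nov 20, 2073 → Dec 20, 2073: 30 days (November has 30).
Dec 20, 2073 → Jan 3, 2074: 14 days.
Total: 806 days.

806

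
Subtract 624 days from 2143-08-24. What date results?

−365 (one year) → Aug 24, 2142 (259 left).
−24 → Jul 31, 2142 (end of Jul, 31 days; 235 left).
−31 → Jun 30, 2142 (end of Jun, 30 days; 204 left).
−30 → May 31, 2142 (end of May, 31 days; 174 left).
−31 → Apr 30, 2142 (end of Apr, 30 days; 143 left).
−30 → Mar 31, 2142 (end of Mar, 31 days; 113 left).
−31 → Feb 28, 2142 (end of Feb, 28 days; 82 left).
−28 → Jan 31, 2142 (end of Jan, 31 days; 54 left).
−31 → Dec 31, 2141 (end of Dec, 31 days; 23 left).
−23 → Dec 8, 2141.

December 8, 2141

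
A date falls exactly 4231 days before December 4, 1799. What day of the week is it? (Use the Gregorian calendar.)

Dec 4, 1799 is a Wednesday.
4231 mod 7 = 3, so 4231 days before a Wednesday is Wednesday − 3 = Sunday.

Sunday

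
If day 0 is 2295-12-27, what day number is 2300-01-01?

Dec 27, 2295 → Dec 27, 2296: 366 days (Feb 29, 2296 is in that span).
Dec 27, 2296 → Dec 27, 2297: 365 days.
Dec 27, 2297 → Dec 27, 2298: 365 days.
Dec 27, 2298 → Jan 27, 2299: 31 days (December has 31).
Jan 27, 2299 → Feb 27, 2299: 31 days (January has 31).
Feb 27, 2299 → Mar 27, 2299: 28 days (February has 28).
Mar 27, 2299 → Apr 27, 2299: 31 days (March has 31).
Apr 27, 2299 → May 27, 2299: 30 days (April has 30).
May 27, 2299 → Jun 27, 2299: 31 days (May has 31).
Jun 27, 2299 → Jul 27, 2299: 30 days (June has 30).
Jul 27, 2299 → Aug 27, 2299: 31 days (July has 31).
Aug 27, 2299 → Sep 27, 2299: 31 days (August has 31).
Sep 27, 2299 → Oct 27, 2299: 30 days (September has 30).
Oct 27, 2299 → Nov 27, 2299: 31 days (October has 31).
Nov 27, 2299 → Dec 27, 2299: 30 days (November has 30).
Dec 27, 2299 → Jan 1, 2300: 5 days.
Total: 1466 days.

1466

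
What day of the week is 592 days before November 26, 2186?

Wednesday

Nov 26, 2186 is a Sunday.
592 mod 7 = 4, so 592 days before a Sunday is Sunday − 4 = Wednesday.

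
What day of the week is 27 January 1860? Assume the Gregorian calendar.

Friday

Doomsday rule: the anchor day for the 1800s is Friday. For year 60: 60÷12 = 5 r 0, and 0÷4 = 0, so 5+0+0 = 5.
Friday + 5 ≡ Wednesday — that's 1860's doomsday.
In January the doomsday date is Jan 4 (1860 is a leap year (divisible by 4)).
Jan 27 is 23 days after Jan 4; 23 mod 7 = 2, so Wednesday + 2 = Friday.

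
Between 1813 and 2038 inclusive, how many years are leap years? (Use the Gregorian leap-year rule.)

Multiples of 4 in [1813,2038]: 56.
Of those, multiples of 100: 2 (not leap unless ÷400).
Multiples of 400: 1.
Leap years = 56 − 2 + 1 = 55.

55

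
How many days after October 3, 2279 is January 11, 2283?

1196

Oct 3, 2279 → Oct 3, 2280: 366 days (Feb 29, 2280 is in that span).
Oct 3, 2280 → Oct 3, 2281: 365 days.
Oct 3, 2281 → Oct 3, 2282: 365 days.
Oct 3, 2282 → Nov 3, 2282: 31 days (October has 31).
Nov 3, 2282 → Dec 3, 2282: 30 days (November has 30).
Dec 3, 2282 → Jan 3, 2283: 31 days (December has 31).
Jan 3, 2283 → Jan 11, 2283: 8 days.
Total: 1196 days.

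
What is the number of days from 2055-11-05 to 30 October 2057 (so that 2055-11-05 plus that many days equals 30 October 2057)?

725

Nov 5, 2055 → Nov 5, 2056: 366 days (Feb 29, 2056 is in that span).
Nov 5, 2056 → Dec 5, 2056: 30 days (November has 30).
Dec 5, 2056 → Jan 5, 2057: 31 days (December has 31).
Jan 5, 2057 → Feb 5, 2057: 31 days (January has 31).
Feb 5, 2057 → Mar 5, 2057: 28 days (February has 28).
Mar 5, 2057 → Apr 5, 2057: 31 days (March has 31).
Apr 5, 2057 → May 5, 2057: 30 days (April has 30).
May 5, 2057 → Jun 5, 2057: 31 days (May has 31).
Jun 5, 2057 → Jul 5, 2057: 30 days (June has 30).
Jul 5, 2057 → Aug 5, 2057: 31 days (July has 31).
Aug 5, 2057 → Sep 5, 2057: 31 days (August has 31).
Sep 5, 2057 → Oct 5, 2057: 30 days (September has 30).
Oct 5, 2057 → Oct 30, 2057: 25 days.
Total: 725 days.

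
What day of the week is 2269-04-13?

Doomsday rule: the anchor day for the 2200s is Friday. For year 69: 69÷12 = 5 r 9, and 9÷4 = 2, so 5+9+2 = 16.
Friday + 16 ≡ Sunday — that's 2269's doomsday.
In April the doomsday date is Apr 4.
Apr 13 is 9 days after Apr 4; 9 mod 7 = 2, so Sunday + 2 = Tuesday.

Tuesday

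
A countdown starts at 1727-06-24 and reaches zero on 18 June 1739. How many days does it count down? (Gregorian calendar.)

Jun 24, 1727 → Jun 24, 1728: 366 days (Feb 29, 1728 is in that span).
Jun 24, 1728 → Jun 24, 1729: 365 days.
Jun 24, 1729 → Jun 24, 1730: 365 days.
Jun 24, 1730 → Jun 24, 1731: 365 days.
Jun 24, 1731 → Jun 24, 1732: 366 days (Feb 29, 1732 is in that span).
Jun 24, 1732 → Jun 24, 1733: 365 days.
Jun 24, 1733 → Jun 24, 1734: 365 days.
Jun 24, 1734 → Jun 24, 1735: 365 days.
Jun 24, 1735 → Jun 24, 1736: 366 days (Feb 29, 1736 is in that span).
Jun 24, 1736 → Jun 24, 1737: 365 days.
Jun 24, 1737 → Jun 24, 1738: 365 days.
Jun 24, 1738 → Jul 24, 1738: 30 days (June has 30).
Jul 24, 1738 → Aug 24, 1738: 31 days (July has 31).
Aug 24, 1738 → Sep 24, 1738: 31 days (August has 31).
Sep 24, 1738 → Oct 24, 1738: 30 days (September has 30).
Oct 24, 1738 → Nov 24, 1738: 31 days (October has 31).
Nov 24, 1738 → Dec 24, 1738: 30 days (November has 30).
Dec 24, 1738 → Jan 24, 1739: 31 days (December has 31).
Jan 24, 1739 → Feb 24, 1739: 31 days (January has 31).
Feb 24, 1739 → Mar 24, 1739: 28 days (February has 28).
Mar 24, 1739 → Apr 24, 1739: 31 days (March has 31).
Apr 24, 1739 → May 24, 1739: 30 days (April has 30).
May 24, 1739 → Jun 18, 1739: 25 days.
Total: 4377 days.

4377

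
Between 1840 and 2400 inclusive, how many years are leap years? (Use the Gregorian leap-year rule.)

137

Multiples of 4 in [1840,2400]: 141.
Of those, multiples of 100: 6 (not leap unless ÷400).
Multiples of 400: 2.
Leap years = 141 − 6 + 2 = 137.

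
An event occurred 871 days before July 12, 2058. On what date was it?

−365 (one year) → Jul 12, 2057 (506 left).
−365 (one year) → Jul 12, 2056 (141 left).
−12 → Jun 30, 2056 (end of Jun, 30 days; 129 left).
−30 → May 31, 2056 (end of May, 31 days; 99 left).
−31 → Apr 30, 2056 (end of Apr, 30 days; 68 left).
−30 → Mar 31, 2056 (end of Mar, 31 days; 38 left).
−31 → Feb 29, 2056 (end of Feb, 29 days; 7 left).
−7 → Feb 22, 2056.

February 22, 2056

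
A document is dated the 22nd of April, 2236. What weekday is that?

Friday

Doomsday rule: the anchor day for the 2200s is Friday. For year 36: 36÷12 = 3 r 0, and 0÷4 = 0, so 3+0+0 = 3.
Friday + 3 ≡ Monday — that's 2236's doomsday.
In April the doomsday date is Apr 4.
Apr 22 is 18 days after Apr 4; 18 mod 7 = 4, so Monday + 4 = Friday.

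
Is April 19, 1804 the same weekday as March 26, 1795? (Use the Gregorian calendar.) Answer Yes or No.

Yes

From Mar 26, 1795 to Apr 19, 1804 is 3311 days.
3311 mod 7 = 0, so they are the same weekday.
(Mar 26, 1795 is a Thursday; Apr 19, 1804 is a Thursday.)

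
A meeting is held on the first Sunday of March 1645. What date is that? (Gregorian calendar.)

March 1, 1645 is a Wednesday.
The first Sunday is therefore March 5 (4 days later).

March 5, 1645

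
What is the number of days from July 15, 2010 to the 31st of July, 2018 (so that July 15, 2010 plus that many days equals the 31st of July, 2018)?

Jul 15, 2010 → Jul 15, 2011: 365 days.
Jul 15, 2011 → Jul 15, 2012: 366 days (Feb 29, 2012 is in that span).
Jul 15, 2012 → Jul 15, 2013: 365 days.
Jul 15, 2013 → Jul 15, 2014: 365 days.
Jul 15, 2014 → Jul 15, 2015: 365 days.
Jul 15, 2015 → Jul 15, 2016: 366 days (Feb 29, 2016 is in that span).
Jul 15, 2016 → Jul 15, 2017: 365 days.
Jul 15, 2017 → Aug 15, 2017: 31 days (July has 31).
Aug 15, 2017 → Sep 15, 2017: 31 days (August has 31).
Sep 15, 2017 → Oct 15, 2017: 30 days (September has 30).
Oct 15, 2017 → Nov 15, 2017: 31 days (October has 31).
Nov 15, 2017 → Dec 15, 2017: 30 days (November has 30).
Dec 15, 2017 → Jan 15, 2018: 31 days (December has 31).
Jan 15, 2018 → Feb 15, 2018: 31 days (January has 31).
Feb 15, 2018 → Mar 15, 2018: 28 days (February has 28).
Mar 15, 2018 → Apr 15, 2018: 31 days (March has 31).
Apr 15, 2018 → May 15, 2018: 30 days (April has 30).
May 15, 2018 → Jun 15, 2018: 31 days (May has 31).
Jun 15, 2018 → Jul 15, 2018: 30 days (June has 30).
Jul 15, 2018 → Jul 31, 2018: 16 days.
Total: 2938 days.

2938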